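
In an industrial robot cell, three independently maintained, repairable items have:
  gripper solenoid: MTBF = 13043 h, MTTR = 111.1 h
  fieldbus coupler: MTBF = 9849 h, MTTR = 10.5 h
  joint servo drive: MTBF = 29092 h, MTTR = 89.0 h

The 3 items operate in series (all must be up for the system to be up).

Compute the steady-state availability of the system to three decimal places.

A(gripper solenoid) = MTBF/(MTBF+MTTR) = 13043/(13043+111.1) = 0.991554
A(fieldbus coupler) = MTBF/(MTBF+MTTR) = 9849/(9849+10.5) = 0.998935
A(joint servo drive) = MTBF/(MTBF+MTTR) = 29092/(29092+89.0) = 0.996950
Series availability: 0.991554 × 0.998935 × 0.996950 = 0.987

0.987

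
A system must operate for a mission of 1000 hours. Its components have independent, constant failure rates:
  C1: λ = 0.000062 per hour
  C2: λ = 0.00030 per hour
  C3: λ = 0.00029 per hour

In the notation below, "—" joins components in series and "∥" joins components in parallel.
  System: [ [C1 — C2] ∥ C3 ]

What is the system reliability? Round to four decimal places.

0.9235

R(C1) = exp(−0.000062 × 1000) = 0.939883
R(C2) = exp(−0.00030 × 1000) = 0.740818
R(C3) = exp(−0.00029 × 1000) = 0.748264
Series (C1 and C2): 0.939883 × 0.740818 = 0.696282
Parallel ([0.696282] and C3): 1 − (1 − 0.696282)(1 − 0.748264) = 0.9235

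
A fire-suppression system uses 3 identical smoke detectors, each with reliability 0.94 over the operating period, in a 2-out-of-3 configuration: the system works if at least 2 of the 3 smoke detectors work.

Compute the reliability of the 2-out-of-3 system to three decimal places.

R = Σ_{i=2}^{3} C(3,i) p^i (1−p)^{3−i} with p = 0.94
C(3,2)·0.94^2·0.06^1 = 0.15905
C(3,3)·0.94^3·0.06^0 = 0.83058
Sum = 0.990

0.990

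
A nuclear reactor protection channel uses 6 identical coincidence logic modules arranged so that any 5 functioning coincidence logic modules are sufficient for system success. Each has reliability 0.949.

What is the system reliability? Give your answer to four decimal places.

0.9660

R = Σ_{i=5}^{6} C(6,i) p^i (1−p)^{6−i} with p = 0.949
C(6,5)·0.949^5·0.051^1 = 0.235533
C(6,6)·0.949^6·0.051^0 = 0.730461
Sum = 0.9660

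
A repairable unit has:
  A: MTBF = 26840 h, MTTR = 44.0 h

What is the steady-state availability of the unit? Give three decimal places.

0.998

A(A) = MTBF/(MTBF+MTTR) = 26840/(26840+44.0) = 0.998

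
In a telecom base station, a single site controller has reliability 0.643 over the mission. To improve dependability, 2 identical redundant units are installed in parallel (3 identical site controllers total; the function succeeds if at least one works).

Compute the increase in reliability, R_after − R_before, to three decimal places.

0.312

R_before = 0.643
R_after = 1 − (1 − 0.643)^3 = 0.955
ΔR = 0.955 − 0.643 = 0.312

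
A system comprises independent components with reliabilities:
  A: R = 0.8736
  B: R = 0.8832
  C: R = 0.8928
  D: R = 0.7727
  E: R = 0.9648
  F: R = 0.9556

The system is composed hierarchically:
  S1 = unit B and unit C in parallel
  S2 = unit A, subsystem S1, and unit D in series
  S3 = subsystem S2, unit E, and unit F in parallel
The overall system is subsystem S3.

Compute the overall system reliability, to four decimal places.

0.9995

Parallel (B and C): 1 − (1 − 0.883200)(1 − 0.892800) = 0.987479
Series (A, [0.987479], and D): 0.873600 × 0.987479 × 0.772700 = 0.666579
Parallel ([0.666579], E, and F): 1 − (1 − 0.666579)(1 − 0.964800)(1 − 0.955600) = 0.9995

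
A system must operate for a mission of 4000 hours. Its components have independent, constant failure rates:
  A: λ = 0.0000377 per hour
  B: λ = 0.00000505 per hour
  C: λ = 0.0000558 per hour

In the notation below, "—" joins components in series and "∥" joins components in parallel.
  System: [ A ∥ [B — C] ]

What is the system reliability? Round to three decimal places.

0.970

R(A) = exp(−0.0000377 × 4000) = 0.86002
R(B) = exp(−0.00000505 × 4000) = 0.98000
R(C) = exp(−0.0000558 × 4000) = 0.79995
Series (B and C): 0.98000 × 0.79995 = 0.78395
Parallel (A and [0.78395]): 1 − (1 − 0.86002)(1 − 0.78395) = 0.970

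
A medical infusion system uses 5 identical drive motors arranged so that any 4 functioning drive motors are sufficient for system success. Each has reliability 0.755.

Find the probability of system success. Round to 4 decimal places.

R = Σ_{i=4}^{5} C(5,i) p^i (1−p)^{5−i} with p = 0.755
C(5,4)·0.755^4·0.245^1 = 0.398037
C(5,5)·0.755^5·0.245^0 = 0.245321
Sum = 0.6434

0.6434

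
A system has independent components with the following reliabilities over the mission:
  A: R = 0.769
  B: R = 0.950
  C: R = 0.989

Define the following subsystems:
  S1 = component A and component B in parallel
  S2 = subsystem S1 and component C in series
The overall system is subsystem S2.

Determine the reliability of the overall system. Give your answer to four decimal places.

0.9776

Parallel (A and B): 1 − (1 − 0.769000)(1 − 0.950000) = 0.988450
Series ([0.988450] and C): 0.988450 × 0.989000 = 0.9776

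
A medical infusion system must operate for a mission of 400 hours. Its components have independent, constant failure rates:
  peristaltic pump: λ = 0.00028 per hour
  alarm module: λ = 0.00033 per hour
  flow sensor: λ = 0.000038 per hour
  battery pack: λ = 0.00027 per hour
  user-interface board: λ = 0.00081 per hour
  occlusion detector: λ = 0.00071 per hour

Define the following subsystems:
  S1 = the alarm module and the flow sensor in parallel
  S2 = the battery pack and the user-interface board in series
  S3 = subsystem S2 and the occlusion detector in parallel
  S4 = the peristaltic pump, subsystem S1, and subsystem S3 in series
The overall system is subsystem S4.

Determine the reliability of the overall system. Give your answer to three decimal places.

R(peristaltic pump) = exp(−0.00028 × 400) = 0.89404
R(alarm module) = exp(−0.00033 × 400) = 0.87634
R(flow sensor) = exp(−0.000038 × 400) = 0.98491
R(battery pack) = exp(−0.00027 × 400) = 0.89763
R(user-interface board) = exp(−0.00081 × 400) = 0.72325
R(occlusion detector) = exp(−0.00071 × 400) = 0.75277
Parallel (alarm module and flow sensor): 1 − (1 − 0.87634)(1 − 0.98491) = 0.99813
Series (battery pack and user-interface board): 0.89763 × 0.72325 = 0.64921
Parallel ([0.64921] and occlusion detector): 1 − (1 − 0.64921)(1 − 0.75277) = 0.91327
Series (peristaltic pump, [0.99813], and [0.91327]): 0.89404 × 0.99813 × 0.91327 = 0.815

0.815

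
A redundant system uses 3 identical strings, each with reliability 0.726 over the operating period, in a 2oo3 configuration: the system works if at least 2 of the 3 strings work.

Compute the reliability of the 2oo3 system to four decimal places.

R = Σ_{i=2}^{3} C(3,i) p^i (1−p)^{3−i} with p = 0.726
C(3,2)·0.726^2·0.274^1 = 0.433256
C(3,3)·0.726^3·0.274^0 = 0.382657
Sum = 0.8159

0.8159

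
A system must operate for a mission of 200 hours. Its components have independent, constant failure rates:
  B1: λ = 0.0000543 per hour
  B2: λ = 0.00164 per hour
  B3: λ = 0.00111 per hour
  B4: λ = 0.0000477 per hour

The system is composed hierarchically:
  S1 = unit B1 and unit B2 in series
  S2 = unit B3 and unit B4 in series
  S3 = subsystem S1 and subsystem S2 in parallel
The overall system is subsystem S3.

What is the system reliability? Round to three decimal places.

0.941

R(B1) = exp(−0.0000543 × 200) = 0.98920
R(B2) = exp(−0.00164 × 200) = 0.72036
R(B3) = exp(−0.00111 × 200) = 0.80092
R(B4) = exp(−0.0000477 × 200) = 0.99051
Series (B1 and B2): 0.98920 × 0.72036 = 0.71258
Series (B3 and B4): 0.80092 × 0.99051 = 0.79332
Parallel ([0.71258] and [0.79332]): 1 − (1 − 0.71258)(1 − 0.79332) = 0.941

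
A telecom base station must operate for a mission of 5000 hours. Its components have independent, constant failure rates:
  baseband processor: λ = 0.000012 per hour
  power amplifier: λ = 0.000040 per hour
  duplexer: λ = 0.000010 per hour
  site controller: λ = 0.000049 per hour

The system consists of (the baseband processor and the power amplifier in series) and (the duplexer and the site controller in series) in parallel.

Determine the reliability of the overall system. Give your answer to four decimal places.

R(baseband processor) = exp(−0.000012 × 5000) = 0.941765
R(power amplifier) = exp(−0.000040 × 5000) = 0.818731
R(duplexer) = exp(−0.000010 × 5000) = 0.951229
R(site controller) = exp(−0.000049 × 5000) = 0.782705
Series (baseband processor and power amplifier): 0.941765 × 0.818731 = 0.771052
Series (duplexer and site controller): 0.951229 × 0.782705 = 0.744532
Parallel ([0.771052] and [0.744532]): 1 − (1 − 0.771052)(1 − 0.744532) = 0.9415

0.9415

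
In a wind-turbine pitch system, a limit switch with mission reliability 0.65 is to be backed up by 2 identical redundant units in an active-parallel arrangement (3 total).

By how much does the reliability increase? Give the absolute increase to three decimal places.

0.307

R_before = 0.65
R_after = 1 − (1 − 0.65)^3 = 0.957
ΔR = 0.957 − 0.65 = 0.307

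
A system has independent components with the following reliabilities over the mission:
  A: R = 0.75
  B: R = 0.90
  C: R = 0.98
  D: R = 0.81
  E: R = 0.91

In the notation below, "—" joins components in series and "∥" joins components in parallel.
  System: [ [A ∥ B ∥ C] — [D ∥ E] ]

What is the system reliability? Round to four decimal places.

Parallel (A, B, and C): 1 − (1 − 0.750000)(1 − 0.900000)(1 − 0.980000) = 0.999500
Parallel (D and E): 1 − (1 − 0.810000)(1 − 0.910000) = 0.982900
Series ([0.999500] and [0.982900]): 0.999500 × 0.982900 = 0.9824

0.9824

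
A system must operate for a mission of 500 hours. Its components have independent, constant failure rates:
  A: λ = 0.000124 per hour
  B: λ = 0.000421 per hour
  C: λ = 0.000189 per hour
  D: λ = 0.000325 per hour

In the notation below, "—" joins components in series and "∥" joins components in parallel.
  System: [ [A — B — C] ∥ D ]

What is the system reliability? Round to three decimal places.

0.954

R(A) = exp(−0.000124 × 500) = 0.93988
R(B) = exp(−0.000421 × 500) = 0.81018
R(C) = exp(−0.000189 × 500) = 0.90983
R(D) = exp(−0.000325 × 500) = 0.85002
Series (A, B, and C): 0.93988 × 0.81018 × 0.90983 = 0.69281
Parallel ([0.69281] and D): 1 − (1 − 0.69281)(1 − 0.85002) = 0.954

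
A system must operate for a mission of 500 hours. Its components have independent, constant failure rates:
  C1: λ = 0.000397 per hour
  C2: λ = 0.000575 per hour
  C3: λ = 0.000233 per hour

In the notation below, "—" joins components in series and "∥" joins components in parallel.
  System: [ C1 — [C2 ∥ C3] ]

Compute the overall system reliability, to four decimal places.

R(C1) = exp(−0.000397 × 500) = 0.819960
R(C2) = exp(−0.000575 × 500) = 0.750137
R(C3) = exp(−0.000233 × 500) = 0.890030
Parallel (C2 and C3): 1 − (1 − 0.750137)(1 − 0.890030) = 0.972523
Series (C1 and [0.972523]): 0.819960 × 0.972523 = 0.7974

0.7974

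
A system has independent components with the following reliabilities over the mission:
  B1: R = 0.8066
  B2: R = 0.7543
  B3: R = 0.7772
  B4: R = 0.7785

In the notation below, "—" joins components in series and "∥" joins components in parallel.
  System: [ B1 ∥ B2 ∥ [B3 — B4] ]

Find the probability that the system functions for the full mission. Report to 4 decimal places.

0.9812

Series (B3 and B4): 0.777200 × 0.778500 = 0.605050
Parallel (B1, B2, and [0.605050]): 1 − (1 − 0.806600)(1 − 0.754300)(1 − 0.605050) = 0.9812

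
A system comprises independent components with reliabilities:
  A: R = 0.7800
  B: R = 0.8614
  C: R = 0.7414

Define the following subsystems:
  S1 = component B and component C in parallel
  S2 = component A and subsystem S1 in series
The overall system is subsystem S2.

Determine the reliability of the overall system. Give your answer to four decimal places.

0.7520

Parallel (B and C): 1 − (1 − 0.861400)(1 − 0.741400) = 0.964158
Series (A and [0.964158]): 0.780000 × 0.964158 = 0.7520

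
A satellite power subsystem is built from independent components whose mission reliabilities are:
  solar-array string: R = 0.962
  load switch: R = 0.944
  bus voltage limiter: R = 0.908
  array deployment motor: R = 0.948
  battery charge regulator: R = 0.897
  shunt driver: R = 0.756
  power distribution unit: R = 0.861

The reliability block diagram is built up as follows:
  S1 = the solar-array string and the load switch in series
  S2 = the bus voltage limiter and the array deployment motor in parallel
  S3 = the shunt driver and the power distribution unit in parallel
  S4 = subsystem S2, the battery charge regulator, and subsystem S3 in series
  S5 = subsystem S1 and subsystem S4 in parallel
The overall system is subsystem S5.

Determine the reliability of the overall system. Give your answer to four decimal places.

0.9874

Series (solar-array string and load switch): 0.962000 × 0.944000 = 0.908128
Parallel (bus voltage limiter and array deployment motor): 1 − (1 − 0.908000)(1 − 0.948000) = 0.995216
Parallel (shunt driver and power distribution unit): 1 − (1 − 0.756000)(1 − 0.861000) = 0.966084
Series ([0.995216], battery charge regulator, and [0.966084]): 0.995216 × 0.897000 × 0.966084 = 0.862432
Parallel ([0.908128] and [0.862432]): 1 − (1 − 0.908128)(1 − 0.862432) = 0.9874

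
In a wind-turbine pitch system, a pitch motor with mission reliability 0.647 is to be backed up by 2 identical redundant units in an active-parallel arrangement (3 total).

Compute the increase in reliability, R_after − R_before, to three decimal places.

R_before = 0.647
R_after = 1 − (1 − 0.647)^3 = 0.956
ΔR = 0.956 − 0.647 = 0.309

0.309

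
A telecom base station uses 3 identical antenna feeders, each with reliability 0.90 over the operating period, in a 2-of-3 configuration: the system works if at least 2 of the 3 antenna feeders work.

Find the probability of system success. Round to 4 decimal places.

R = Σ_{i=2}^{3} C(3,i) p^i (1−p)^{3−i} with p = 0.90
C(3,2)·0.90^2·0.10^1 = 0.243000
C(3,3)·0.90^3·0.10^0 = 0.729000
Sum = 0.9720

0.9720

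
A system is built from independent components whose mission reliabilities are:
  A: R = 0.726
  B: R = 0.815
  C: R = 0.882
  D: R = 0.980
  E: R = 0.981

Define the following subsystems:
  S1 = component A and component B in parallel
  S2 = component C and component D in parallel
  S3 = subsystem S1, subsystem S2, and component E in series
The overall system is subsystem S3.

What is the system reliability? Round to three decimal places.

Parallel (A and B): 1 − (1 − 0.72600)(1 − 0.81500) = 0.94931
Parallel (C and D): 1 − (1 − 0.88200)(1 − 0.98000) = 0.99764
Series ([0.94931], [0.99764], and E): 0.94931 × 0.99764 × 0.98100 = 0.929

0.929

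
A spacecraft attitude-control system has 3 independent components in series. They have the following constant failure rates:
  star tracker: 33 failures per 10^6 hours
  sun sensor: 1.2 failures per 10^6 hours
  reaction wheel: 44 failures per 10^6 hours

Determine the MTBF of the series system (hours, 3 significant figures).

12800

Series of exponential components: λ_sys = Σ λ_i
λ_sys = 0.000033 + 0.0000012 + 0.000044 = 7.8200e-05 /h
MTBF = 1 / λ_sys = 12800 h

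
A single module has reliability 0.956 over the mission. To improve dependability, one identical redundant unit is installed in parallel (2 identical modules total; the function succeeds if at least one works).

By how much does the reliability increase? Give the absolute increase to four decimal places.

0.0421

R_before = 0.956
R_after = 1 − (1 − 0.956)^2 = 0.9981
ΔR = 0.9981 − 0.956 = 0.0421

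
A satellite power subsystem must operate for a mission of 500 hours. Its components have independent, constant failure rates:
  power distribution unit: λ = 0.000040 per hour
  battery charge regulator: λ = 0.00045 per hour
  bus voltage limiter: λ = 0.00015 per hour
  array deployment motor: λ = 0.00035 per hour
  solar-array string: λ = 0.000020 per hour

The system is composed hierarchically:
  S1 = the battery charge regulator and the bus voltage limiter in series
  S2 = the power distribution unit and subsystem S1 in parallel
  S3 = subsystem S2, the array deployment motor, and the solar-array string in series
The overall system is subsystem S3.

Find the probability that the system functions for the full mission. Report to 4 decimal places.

R(power distribution unit) = exp(−0.000040 × 500) = 0.980199
R(battery charge regulator) = exp(−0.00045 × 500) = 0.798516
R(bus voltage limiter) = exp(−0.00015 × 500) = 0.927743
R(array deployment motor) = exp(−0.00035 × 500) = 0.839457
R(solar-array string) = exp(−0.000020 × 500) = 0.990050
Series (battery charge regulator and bus voltage limiter): 0.798516 × 0.927743 = 0.740818
Parallel (power distribution unit and [0.740818]): 1 − (1 − 0.980199)(1 − 0.740818) = 0.994868
Series ([0.994868], array deployment motor, and solar-array string): 0.994868 × 0.839457 × 0.990050 = 0.8268

0.8268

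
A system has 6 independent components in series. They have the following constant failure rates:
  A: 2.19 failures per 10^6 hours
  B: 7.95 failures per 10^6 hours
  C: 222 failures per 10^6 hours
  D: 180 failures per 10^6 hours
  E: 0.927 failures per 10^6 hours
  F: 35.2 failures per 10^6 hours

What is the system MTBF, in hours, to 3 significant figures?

2230

Series of exponential components: λ_sys = Σ λ_i
λ_sys = 0.00000219 + 0.00000795 + 0.000222 + 0.000180 + 0.000000927 + 0.0000352 = 4.4827e-04 /h
MTBF = 1 / λ_sys = 2230 h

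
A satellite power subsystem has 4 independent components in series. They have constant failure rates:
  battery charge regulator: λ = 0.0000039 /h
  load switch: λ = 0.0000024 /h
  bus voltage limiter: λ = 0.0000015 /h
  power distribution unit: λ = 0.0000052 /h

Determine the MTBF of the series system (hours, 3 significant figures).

76900

Series of exponential components: λ_sys = Σ λ_i
λ_sys = 0.0000039 + 0.0000024 + 0.0000015 + 0.0000052 = 1.3000e-05 /h
MTBF = 1 / λ_sys = 76900 h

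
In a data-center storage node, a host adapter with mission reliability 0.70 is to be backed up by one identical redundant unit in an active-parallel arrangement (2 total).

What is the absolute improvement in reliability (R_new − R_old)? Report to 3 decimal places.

0.210

R_before = 0.70
R_after = 1 − (1 − 0.70)^2 = 0.910
ΔR = 0.910 − 0.70 = 0.210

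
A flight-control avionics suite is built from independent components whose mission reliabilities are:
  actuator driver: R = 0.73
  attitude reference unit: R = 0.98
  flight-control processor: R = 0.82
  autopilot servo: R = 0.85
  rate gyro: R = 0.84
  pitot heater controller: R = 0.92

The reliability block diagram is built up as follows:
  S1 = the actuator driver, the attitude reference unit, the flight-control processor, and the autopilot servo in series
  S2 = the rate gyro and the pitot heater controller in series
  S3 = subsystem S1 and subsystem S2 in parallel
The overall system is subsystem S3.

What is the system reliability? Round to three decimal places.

0.886

Series (actuator driver, attitude reference unit, flight-control processor, and autopilot servo): 0.73000 × 0.98000 × 0.82000 × 0.85000 = 0.49863
Series (rate gyro and pitot heater controller): 0.84000 × 0.92000 = 0.77280
Parallel ([0.49863] and [0.77280]): 1 − (1 − 0.49863)(1 − 0.77280) = 0.886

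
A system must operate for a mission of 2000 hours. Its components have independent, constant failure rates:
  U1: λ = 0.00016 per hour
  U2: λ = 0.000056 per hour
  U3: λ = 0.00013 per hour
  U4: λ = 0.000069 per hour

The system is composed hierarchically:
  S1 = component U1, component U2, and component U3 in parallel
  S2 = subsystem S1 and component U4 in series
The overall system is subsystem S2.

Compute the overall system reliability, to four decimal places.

0.8653

R(U1) = exp(−0.00016 × 2000) = 0.726149
R(U2) = exp(−0.000056 × 2000) = 0.894044
R(U3) = exp(−0.00013 × 2000) = 0.771052
R(U4) = exp(−0.000069 × 2000) = 0.871099
Parallel (U1, U2, and U3): 1 − (1 − 0.726149)(1 − 0.894044)(1 − 0.771052) = 0.993357
Series ([0.993357] and U4): 0.993357 × 0.871099 = 0.8653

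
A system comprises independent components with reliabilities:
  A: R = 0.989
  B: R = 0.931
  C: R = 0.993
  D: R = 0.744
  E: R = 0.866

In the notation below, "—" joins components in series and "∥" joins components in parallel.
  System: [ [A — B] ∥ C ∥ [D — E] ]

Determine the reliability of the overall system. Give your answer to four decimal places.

Series (A and B): 0.989000 × 0.931000 = 0.920759
Series (D and E): 0.744000 × 0.866000 = 0.644304
Parallel ([0.920759], C, and [0.644304]): 1 − (1 − 0.920759)(1 − 0.993000)(1 − 0.644304) = 0.9998

0.9998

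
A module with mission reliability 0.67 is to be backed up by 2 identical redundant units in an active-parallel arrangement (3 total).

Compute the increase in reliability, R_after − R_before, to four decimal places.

R_before = 0.67
R_after = 1 − (1 − 0.67)^3 = 0.9641
ΔR = 0.9641 − 0.67 = 0.2941

0.2941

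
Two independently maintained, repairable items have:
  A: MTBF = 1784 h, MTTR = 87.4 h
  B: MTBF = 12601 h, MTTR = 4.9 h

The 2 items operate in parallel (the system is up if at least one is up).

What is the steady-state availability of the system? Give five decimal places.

0.99998

A(A) = MTBF/(MTBF+MTTR) = 1784/(1784+87.4) = 0.953297
A(B) = MTBF/(MTBF+MTTR) = 12601/(12601+4.9) = 0.999611
Parallel availability: 1 − (1 − 0.953297)(1 − 0.999611) = 0.99998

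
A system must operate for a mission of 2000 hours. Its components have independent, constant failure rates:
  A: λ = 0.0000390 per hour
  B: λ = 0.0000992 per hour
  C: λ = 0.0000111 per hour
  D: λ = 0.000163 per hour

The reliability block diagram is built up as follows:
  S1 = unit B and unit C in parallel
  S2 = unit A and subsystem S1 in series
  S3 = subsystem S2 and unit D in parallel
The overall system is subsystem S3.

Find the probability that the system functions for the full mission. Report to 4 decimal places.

0.9781

R(A) = exp(−0.0000390 × 2000) = 0.924964
R(B) = exp(−0.0000992 × 2000) = 0.820042
R(C) = exp(−0.0000111 × 2000) = 0.978045
R(D) = exp(−0.000163 × 2000) = 0.721805
Parallel (B and C): 1 − (1 − 0.820042)(1 − 0.978045) = 0.996049
Series (A and [0.996049]): 0.924964 × 0.996049 = 0.921309
Parallel ([0.921309] and D): 1 − (1 − 0.921309)(1 − 0.721805) = 0.9781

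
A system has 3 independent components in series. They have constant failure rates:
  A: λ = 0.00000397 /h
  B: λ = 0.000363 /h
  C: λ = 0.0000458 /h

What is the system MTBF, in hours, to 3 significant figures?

2420

Series of exponential components: λ_sys = Σ λ_i
λ_sys = 0.00000397 + 0.000363 + 0.0000458 = 4.1277e-04 /h
MTBF = 1 / λ_sys = 2420 h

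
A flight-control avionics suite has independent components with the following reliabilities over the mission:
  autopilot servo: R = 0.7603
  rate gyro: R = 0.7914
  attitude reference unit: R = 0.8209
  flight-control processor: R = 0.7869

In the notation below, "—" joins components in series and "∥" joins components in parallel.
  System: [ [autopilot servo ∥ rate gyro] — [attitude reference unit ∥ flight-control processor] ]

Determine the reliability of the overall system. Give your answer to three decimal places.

Parallel (autopilot servo and rate gyro): 1 − (1 − 0.76030)(1 − 0.79140) = 0.95000
Parallel (attitude reference unit and flight-control processor): 1 − (1 − 0.82090)(1 − 0.78690) = 0.96183
Series ([0.95000] and [0.96183]): 0.95000 × 0.96183 = 0.914

0.914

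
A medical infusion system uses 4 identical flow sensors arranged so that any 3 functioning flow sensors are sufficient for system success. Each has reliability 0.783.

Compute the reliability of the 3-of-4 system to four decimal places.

0.7926

R = Σ_{i=3}^{4} C(4,i) p^i (1−p)^{4−i} with p = 0.783
C(4,3)·0.783^3·0.217^1 = 0.416682
C(4,4)·0.783^4·0.217^0 = 0.375878
Sum = 0.7926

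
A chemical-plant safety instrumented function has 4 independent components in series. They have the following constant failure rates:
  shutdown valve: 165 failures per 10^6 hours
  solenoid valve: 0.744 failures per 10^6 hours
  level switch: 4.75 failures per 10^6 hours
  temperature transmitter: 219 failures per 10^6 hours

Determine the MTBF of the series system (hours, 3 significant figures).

Series of exponential components: λ_sys = Σ λ_i
λ_sys = 0.000165 + 0.000000744 + 0.00000475 + 0.000219 = 3.8949e-04 /h
MTBF = 1 / λ_sys = 2570 h

2570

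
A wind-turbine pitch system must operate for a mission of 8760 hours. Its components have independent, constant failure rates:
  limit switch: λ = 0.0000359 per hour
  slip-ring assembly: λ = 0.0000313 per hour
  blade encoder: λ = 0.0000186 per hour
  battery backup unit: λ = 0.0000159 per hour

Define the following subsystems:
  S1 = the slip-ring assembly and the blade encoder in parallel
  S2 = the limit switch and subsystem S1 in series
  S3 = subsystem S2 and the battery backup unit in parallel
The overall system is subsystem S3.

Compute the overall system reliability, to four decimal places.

R(limit switch) = exp(−0.0000359 × 8760) = 0.730166
R(slip-ring assembly) = exp(−0.0000313 × 8760) = 0.760189
R(blade encoder) = exp(−0.0000186 × 8760) = 0.849646
R(battery backup unit) = exp(−0.0000159 × 8760) = 0.869981
Parallel (slip-ring assembly and blade encoder): 1 − (1 − 0.760189)(1 − 0.849646) = 0.963943
Series (limit switch and [0.963943]): 0.730166 × 0.963943 = 0.703838
Parallel ([0.703838] and battery backup unit): 1 − (1 − 0.703838)(1 − 0.869981) = 0.9615

0.9615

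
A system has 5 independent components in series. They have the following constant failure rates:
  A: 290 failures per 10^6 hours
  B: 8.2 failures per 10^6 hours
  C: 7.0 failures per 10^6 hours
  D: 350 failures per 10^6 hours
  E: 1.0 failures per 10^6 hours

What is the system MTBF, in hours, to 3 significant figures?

1520

Series of exponential components: λ_sys = Σ λ_i
λ_sys = 0.00029 + 0.0000082 + 0.0000070 + 0.00035 + 0.0000010 = 6.5620e-04 /h
MTBF = 1 / λ_sys = 1520 h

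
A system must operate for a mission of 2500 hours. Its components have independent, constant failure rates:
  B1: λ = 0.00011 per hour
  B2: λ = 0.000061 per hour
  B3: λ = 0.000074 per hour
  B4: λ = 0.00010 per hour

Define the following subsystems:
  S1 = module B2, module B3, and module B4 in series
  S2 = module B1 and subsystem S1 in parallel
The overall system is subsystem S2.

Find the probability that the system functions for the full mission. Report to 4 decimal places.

0.8932

R(B1) = exp(−0.00011 × 2500) = 0.759572
R(B2) = exp(−0.000061 × 2500) = 0.858559
R(B3) = exp(−0.000074 × 2500) = 0.831104
R(B4) = exp(−0.00010 × 2500) = 0.778801
Series (B2, B3, and B4): 0.858559 × 0.831104 × 0.778801 = 0.555715
Parallel (B1 and [0.555715]): 1 − (1 − 0.759572)(1 − 0.555715) = 0.8932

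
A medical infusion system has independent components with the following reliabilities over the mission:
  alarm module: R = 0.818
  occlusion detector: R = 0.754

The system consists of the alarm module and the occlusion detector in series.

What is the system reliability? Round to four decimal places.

0.6168

Series (alarm module and occlusion detector): 0.818000 × 0.754000 = 0.6168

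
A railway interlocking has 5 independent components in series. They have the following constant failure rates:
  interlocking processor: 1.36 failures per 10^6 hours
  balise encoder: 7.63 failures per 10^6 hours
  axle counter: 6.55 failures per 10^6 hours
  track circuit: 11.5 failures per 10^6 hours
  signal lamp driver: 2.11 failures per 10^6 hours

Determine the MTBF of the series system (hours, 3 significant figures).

34300

Series of exponential components: λ_sys = Σ λ_i
λ_sys = 0.00000136 + 0.00000763 + 0.00000655 + 0.0000115 + 0.00000211 = 2.9150e-05 /h
MTBF = 1 / λ_sys = 34300 h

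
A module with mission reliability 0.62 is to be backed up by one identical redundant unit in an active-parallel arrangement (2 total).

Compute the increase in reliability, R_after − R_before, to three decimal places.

0.236

R_before = 0.62
R_after = 1 − (1 − 0.62)^2 = 0.856
ΔR = 0.856 − 0.62 = 0.236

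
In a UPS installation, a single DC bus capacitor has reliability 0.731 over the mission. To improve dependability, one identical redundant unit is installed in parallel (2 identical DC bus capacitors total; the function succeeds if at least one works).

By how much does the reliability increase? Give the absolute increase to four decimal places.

0.1966

R_before = 0.731
R_after = 1 − (1 − 0.731)^2 = 0.9276
ΔR = 0.9276 − 0.731 = 0.1966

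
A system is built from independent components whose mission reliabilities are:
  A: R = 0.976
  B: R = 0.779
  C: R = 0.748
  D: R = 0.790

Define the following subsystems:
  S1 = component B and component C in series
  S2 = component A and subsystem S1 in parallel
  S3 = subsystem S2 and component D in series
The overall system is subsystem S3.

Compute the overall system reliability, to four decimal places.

Series (B and C): 0.779000 × 0.748000 = 0.582692
Parallel (A and [0.582692]): 1 − (1 − 0.976000)(1 − 0.582692) = 0.989985
Series ([0.989985] and D): 0.989985 × 0.790000 = 0.7821

0.7821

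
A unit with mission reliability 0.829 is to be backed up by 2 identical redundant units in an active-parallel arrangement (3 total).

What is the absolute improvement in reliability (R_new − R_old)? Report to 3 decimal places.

R_before = 0.829
R_after = 1 − (1 − 0.829)^3 = 0.995
ΔR = 0.995 − 0.829 = 0.166

0.166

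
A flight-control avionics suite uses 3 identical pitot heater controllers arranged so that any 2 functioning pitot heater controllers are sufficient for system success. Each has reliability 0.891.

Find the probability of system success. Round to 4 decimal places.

R = Σ_{i=2}^{3} C(3,i) p^i (1−p)^{3−i} with p = 0.891
C(3,2)·0.891^2·0.109^1 = 0.259599
C(3,3)·0.891^3·0.109^0 = 0.707348
Sum = 0.9669

0.9669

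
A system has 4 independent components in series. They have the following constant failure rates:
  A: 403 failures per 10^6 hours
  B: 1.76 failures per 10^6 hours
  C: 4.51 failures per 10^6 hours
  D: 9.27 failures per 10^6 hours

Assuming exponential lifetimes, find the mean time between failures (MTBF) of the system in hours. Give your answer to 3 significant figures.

2390

Series of exponential components: λ_sys = Σ λ_i
λ_sys = 0.000403 + 0.00000176 + 0.00000451 + 0.00000927 = 4.1854e-04 /h
MTBF = 1 / λ_sys = 2390 h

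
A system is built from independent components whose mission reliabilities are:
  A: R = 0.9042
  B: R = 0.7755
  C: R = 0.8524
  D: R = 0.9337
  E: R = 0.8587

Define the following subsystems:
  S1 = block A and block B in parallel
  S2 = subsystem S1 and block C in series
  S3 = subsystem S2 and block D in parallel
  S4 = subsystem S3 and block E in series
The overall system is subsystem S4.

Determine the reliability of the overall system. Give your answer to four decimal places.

Parallel (A and B): 1 − (1 − 0.904200)(1 − 0.775500) = 0.978493
Series ([0.978493] and C): 0.978493 × 0.852400 = 0.834067
Parallel ([0.834067] and D): 1 − (1 − 0.834067)(1 − 0.933700) = 0.988999
Series ([0.988999] and E): 0.988999 × 0.858700 = 0.8493

0.8493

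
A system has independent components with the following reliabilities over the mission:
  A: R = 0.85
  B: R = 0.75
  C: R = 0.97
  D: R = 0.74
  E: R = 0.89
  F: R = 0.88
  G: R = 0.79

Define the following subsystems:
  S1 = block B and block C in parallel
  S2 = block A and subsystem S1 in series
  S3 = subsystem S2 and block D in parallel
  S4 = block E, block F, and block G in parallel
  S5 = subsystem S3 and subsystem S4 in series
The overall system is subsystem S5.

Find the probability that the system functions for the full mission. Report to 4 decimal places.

Parallel (B and C): 1 − (1 − 0.750000)(1 − 0.970000) = 0.992500
Series (A and [0.992500]): 0.850000 × 0.992500 = 0.843625
Parallel ([0.843625] and D): 1 − (1 − 0.843625)(1 − 0.740000) = 0.959343
Parallel (E, F, and G): 1 − (1 − 0.890000)(1 − 0.880000)(1 − 0.790000) = 0.997228
Series ([0.959343] and [0.997228]): 0.959343 × 0.997228 = 0.9567

0.9567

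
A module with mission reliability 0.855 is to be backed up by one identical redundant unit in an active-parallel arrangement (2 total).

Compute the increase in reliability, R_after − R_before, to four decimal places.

0.1240

R_before = 0.855
R_after = 1 − (1 − 0.855)^2 = 0.9790
ΔR = 0.9790 − 0.855 = 0.1240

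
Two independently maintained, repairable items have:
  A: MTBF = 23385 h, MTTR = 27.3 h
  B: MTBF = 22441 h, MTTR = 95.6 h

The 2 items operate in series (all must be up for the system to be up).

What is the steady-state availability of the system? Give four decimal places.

0.9946

A(A) = MTBF/(MTBF+MTTR) = 23385/(23385+27.3) = 0.998834
A(B) = MTBF/(MTBF+MTTR) = 22441/(22441+95.6) = 0.995758
Series availability: 0.998834 × 0.995758 = 0.9946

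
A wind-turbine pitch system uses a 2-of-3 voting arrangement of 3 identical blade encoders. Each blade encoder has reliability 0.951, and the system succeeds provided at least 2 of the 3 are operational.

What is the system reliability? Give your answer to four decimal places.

0.9930

R = Σ_{i=2}^{3} C(3,i) p^i (1−p)^{3−i} with p = 0.951
C(3,2)·0.951^2·0.049^1 = 0.132947
C(3,3)·0.951^3·0.049^0 = 0.860085
Sum = 0.9930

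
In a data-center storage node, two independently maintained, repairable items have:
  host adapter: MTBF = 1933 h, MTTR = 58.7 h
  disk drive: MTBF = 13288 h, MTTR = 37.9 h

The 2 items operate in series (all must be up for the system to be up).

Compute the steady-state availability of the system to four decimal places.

0.9678

A(host adapter) = MTBF/(MTBF+MTTR) = 1933/(1933+58.7) = 0.970528
A(disk drive) = MTBF/(MTBF+MTTR) = 13288/(13288+37.9) = 0.997156
Series availability: 0.970528 × 0.997156 = 0.9678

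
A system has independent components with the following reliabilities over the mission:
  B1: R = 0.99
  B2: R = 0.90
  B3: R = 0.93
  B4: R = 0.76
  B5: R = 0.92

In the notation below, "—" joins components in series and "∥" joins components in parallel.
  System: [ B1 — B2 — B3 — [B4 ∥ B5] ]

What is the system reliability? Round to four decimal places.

Parallel (B4 and B5): 1 − (1 − 0.760000)(1 − 0.920000) = 0.980800
Series (B1, B2, B3, and [0.980800]): 0.990000 × 0.900000 × 0.930000 × 0.980800 = 0.8127

0.8127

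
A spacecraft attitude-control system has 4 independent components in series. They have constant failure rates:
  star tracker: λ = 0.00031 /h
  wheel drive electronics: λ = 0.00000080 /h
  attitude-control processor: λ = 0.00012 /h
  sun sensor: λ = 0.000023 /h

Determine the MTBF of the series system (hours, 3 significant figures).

Series of exponential components: λ_sys = Σ λ_i
λ_sys = 0.00031 + 0.00000080 + 0.00012 + 0.000023 = 4.5380e-04 /h
MTBF = 1 / λ_sys = 2200 h

2200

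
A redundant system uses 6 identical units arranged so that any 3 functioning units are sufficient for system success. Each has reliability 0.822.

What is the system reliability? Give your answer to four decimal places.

R = Σ_{i=3}^{6} C(6,i) p^i (1−p)^{6−i} with p = 0.822
C(6,3)·0.822^3·0.178^3 = 0.062648
C(6,4)·0.822^4·0.178^2 = 0.216979
C(6,5)·0.822^5·0.178^1 = 0.400802
C(6,6)·0.822^6·0.178^0 = 0.308483
Sum = 0.9889

0.9889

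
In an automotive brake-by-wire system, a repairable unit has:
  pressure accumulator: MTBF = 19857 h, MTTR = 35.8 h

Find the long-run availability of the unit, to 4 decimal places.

0.9982

A(pressure accumulator) = MTBF/(MTBF+MTTR) = 19857/(19857+35.8) = 0.9982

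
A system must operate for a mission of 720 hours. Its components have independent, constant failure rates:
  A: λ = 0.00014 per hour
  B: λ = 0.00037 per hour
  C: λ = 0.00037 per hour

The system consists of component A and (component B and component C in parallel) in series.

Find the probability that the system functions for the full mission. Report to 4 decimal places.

0.8547

R(A) = exp(−0.00014 × 720) = 0.904114
R(B) = exp(−0.00037 × 720) = 0.766133
R(C) = exp(−0.00037 × 720) = 0.766133
Parallel (B and C): 1 − (1 − 0.766133)(1 − 0.766133) = 0.945306
Series (A and [0.945306]): 0.904114 × 0.945306 = 0.8547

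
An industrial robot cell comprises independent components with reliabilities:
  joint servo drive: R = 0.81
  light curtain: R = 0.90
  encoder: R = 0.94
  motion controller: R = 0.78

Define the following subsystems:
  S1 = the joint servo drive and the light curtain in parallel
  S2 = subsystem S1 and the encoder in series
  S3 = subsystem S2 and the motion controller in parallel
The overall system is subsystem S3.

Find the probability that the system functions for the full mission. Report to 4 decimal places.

0.9829

Parallel (joint servo drive and light curtain): 1 − (1 − 0.810000)(1 − 0.900000) = 0.981000
Series ([0.981000] and encoder): 0.981000 × 0.940000 = 0.922140
Parallel ([0.922140] and motion controller): 1 − (1 − 0.922140)(1 − 0.780000) = 0.9829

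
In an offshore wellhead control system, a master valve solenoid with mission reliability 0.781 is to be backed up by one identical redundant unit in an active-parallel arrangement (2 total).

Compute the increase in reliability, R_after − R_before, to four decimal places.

0.1710

R_before = 0.781
R_after = 1 − (1 − 0.781)^2 = 0.9520
ΔR = 0.9520 − 0.781 = 0.1710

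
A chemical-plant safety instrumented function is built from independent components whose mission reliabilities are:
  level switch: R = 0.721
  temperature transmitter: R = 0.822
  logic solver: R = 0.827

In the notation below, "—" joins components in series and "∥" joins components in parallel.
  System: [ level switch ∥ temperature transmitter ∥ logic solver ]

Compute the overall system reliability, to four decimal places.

Parallel (level switch, temperature transmitter, and logic solver): 1 − (1 − 0.721000)(1 − 0.822000)(1 − 0.827000) = 0.9914

0.9914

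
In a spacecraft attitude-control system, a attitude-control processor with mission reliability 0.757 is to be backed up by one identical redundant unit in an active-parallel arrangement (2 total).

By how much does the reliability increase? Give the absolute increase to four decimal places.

R_before = 0.757
R_after = 1 − (1 − 0.757)^2 = 0.9410
ΔR = 0.9410 − 0.757 = 0.1840

0.1840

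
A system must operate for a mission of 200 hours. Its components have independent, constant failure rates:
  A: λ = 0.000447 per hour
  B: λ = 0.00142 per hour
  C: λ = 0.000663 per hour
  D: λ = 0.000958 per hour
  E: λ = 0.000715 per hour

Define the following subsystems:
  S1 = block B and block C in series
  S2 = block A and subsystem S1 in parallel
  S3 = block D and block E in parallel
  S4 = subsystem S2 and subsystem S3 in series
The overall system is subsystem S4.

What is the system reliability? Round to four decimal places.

0.9483

R(A) = exp(−0.000447 × 200) = 0.914480
R(B) = exp(−0.00142 × 200) = 0.752767
R(C) = exp(−0.000663 × 200) = 0.875815
R(D) = exp(−0.000958 × 200) = 0.825637
R(E) = exp(−0.000715 × 200) = 0.866754
Series (B and C): 0.752767 × 0.875815 = 0.659285
Parallel (A and [0.659285]): 1 − (1 − 0.914480)(1 − 0.659285) = 0.970862
Parallel (D and E): 1 − (1 − 0.825637)(1 − 0.866754) = 0.976767
Series ([0.970862] and [0.976767]): 0.970862 × 0.976767 = 0.9483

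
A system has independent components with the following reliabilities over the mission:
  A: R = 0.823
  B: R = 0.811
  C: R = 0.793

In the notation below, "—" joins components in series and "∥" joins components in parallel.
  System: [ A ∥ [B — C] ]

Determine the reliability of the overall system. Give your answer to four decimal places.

Series (B and C): 0.811000 × 0.793000 = 0.643123
Parallel (A and [0.643123]): 1 − (1 − 0.823000)(1 − 0.643123) = 0.9368

0.9368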